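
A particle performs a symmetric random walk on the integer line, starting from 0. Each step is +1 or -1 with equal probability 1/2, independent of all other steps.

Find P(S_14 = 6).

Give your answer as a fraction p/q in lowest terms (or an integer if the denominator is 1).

To reach position 6 after 14 steps: need 10 steps of +1 and 4 of -1.
Favorable paths: C(14,10) = 1001
Total paths: 2^14 = 16384
P = 1001/16384 = 1001/16384

Answer: 1001/16384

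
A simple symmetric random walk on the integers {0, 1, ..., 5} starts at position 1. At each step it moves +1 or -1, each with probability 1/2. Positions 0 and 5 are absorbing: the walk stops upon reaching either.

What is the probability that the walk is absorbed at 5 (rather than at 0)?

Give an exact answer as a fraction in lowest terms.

Symmetric walk (p = 1/2): the harmonic-function argument gives P(hit 5 before 0 | start at 1) = a/N.
P = 1/5 = 1/5

Answer: 1/5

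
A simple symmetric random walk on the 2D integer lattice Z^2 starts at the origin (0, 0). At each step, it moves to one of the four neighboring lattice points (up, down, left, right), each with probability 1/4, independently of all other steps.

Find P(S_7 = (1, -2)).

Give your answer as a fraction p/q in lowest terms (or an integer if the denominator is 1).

Let h be the number of horizontal steps (so 7-h are vertical). To end at (1,-2) need (h+1)/2 right-steps and ((7-h)-2)/2 up-steps.
Sum over h with 1 ≤ h ≤ 5, h ≡ 1 (mod 2), 7-h ≡ 0 (mod 2):
h=1: C(7,1)·C(1,1)·C(6,2) = 7·1·15 = 105
h=3: C(7,3)·C(3,2)·C(4,1) = 35·3·4 = 420
h=5: C(7,5)·C(5,3)·C(2,0) = 21·10·1 = 210
Total favorable: 735
Total paths: 4^7 = 16384
P = 735/16384 = 735/16384

Answer: 735/16384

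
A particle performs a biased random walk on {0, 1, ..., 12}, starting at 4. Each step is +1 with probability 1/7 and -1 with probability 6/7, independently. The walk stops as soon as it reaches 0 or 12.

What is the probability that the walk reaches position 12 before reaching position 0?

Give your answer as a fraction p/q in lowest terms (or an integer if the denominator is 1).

Biased walk: p = 1/7, q = 6/7, r = q/p = 6
Gambler's ruin: P(hit 12 before 0 | start at 4) = (1 - r^a)/(1 - r^N)
r^4 = 1296; r^12 = 2176782336
P = (1 - 1296) / (1 - 2176782336) = -1295 / -2176782335 = 1/1680913

Answer: 1/1680913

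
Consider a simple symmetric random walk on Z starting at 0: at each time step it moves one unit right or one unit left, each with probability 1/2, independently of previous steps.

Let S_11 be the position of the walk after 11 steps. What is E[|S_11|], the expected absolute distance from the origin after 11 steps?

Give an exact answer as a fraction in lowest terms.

S_11 takes values m ≡ 1 (mod 2) with |m| ≤ 11; P(S_11=m) = C(11,(11+m)/2)/2^11.
Total paths: 2^11 = 2048
Distribution: P(S=-11)=1/2048, P(S=-9)=11/2048, P(S=-7)=55/2048, P(S=-5)=165/2048, P(S=-3)=330/2048, P(S=-1)=462/2048, P(S=1)=462/2048, P(S=3)=330/2048, P(S=5)=165/2048, P(S=7)=55/2048, P(S=9)=11/2048, P(S=11)=1/2048
E[|S_11|] = Σ_m |m|·P(S_11=m) = 5544/2048 = 693/256

Answer: 693/256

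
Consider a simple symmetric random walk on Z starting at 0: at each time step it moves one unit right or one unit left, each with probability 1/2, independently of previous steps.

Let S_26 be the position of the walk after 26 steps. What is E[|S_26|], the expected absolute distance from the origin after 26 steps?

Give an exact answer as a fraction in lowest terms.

S_26 takes values m ≡ 0 (mod 2) with |m| ≤ 26; P(S_26=m) = C(26,(26+m)/2)/2^26.
Total paths: 2^26 = 67108864
Distribution: P(S=-26)=1/67108864, P(S=-24)=26/67108864, P(S=-22)=325/67108864, P(S=-20)=2600/67108864, P(S=-18)=14950/67108864, P(S=-16)=65780/67108864, P(S=-14)=230230/67108864, P(S=-12)=657800/67108864, P(S=-10)=1562275/67108864, P(S=-8)=3124550/67108864, P(S=-6)=5311735/67108864, P(S=-4)=7726160/67108864, P(S=-2)=9657700/67108864, P(S=0)=10400600/67108864, P(S=2)=9657700/67108864, P(S=4)=7726160/67108864, P(S=6)=5311735/67108864, P(S=8)=3124550/67108864, P(S=10)=1562275/67108864, P(S=12)=657800/67108864, P(S=14)=230230/67108864, P(S=16)=65780/67108864, P(S=18)=14950/67108864, P(S=20)=2600/67108864, P(S=22)=325/67108864, P(S=24)=26/67108864, P(S=26)=1/67108864
E[|S_26|] = Σ_m |m|·P(S_26=m) = 270415600/67108864 = 16900975/4194304

Answer: 16900975/4194304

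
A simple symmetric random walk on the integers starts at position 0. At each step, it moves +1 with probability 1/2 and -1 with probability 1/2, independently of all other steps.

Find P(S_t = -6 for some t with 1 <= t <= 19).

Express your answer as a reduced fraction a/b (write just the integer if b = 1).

Count via complement. Let g(t,s) = #length-t paths at position s with S_1..S_t all ≠ -6.
g(t,s) = g(t-1,s-1) + g(t-1,s+1) for s ≠ -6; g(t,-6) = 0.
t=0: g(0,0)=1
t=1: g(1,-1)=1 g(1,1)=1
t=2: g(2,-2)=1 g(2,0)=2 g(2,2)=1
t=3: g(3,-3)=1 g(3,-1)=3 g(3,1)=3 g(3,3)=1
t=4: g(4,-4)=1 g(4,-2)=4 g(4,0)=6 g(4,2)=4 g(4,4)=1
t=5: g(5,-5)=1 g(5,-3)=5 g(5,-1)=10 g(5,1)=10 g(5,3)=5 g(5,5)=1
t=6: g(6,-4)=6 g(6,-2)=15 g(6,0)=20 g(6,2)=15 g(6,4)=6 g(6,6)=1
t=7: g(7,-5)=6 g(7,-3)=21 g(7,-1)=35 g(7,1)=35 g(7,3)=21 g(7,5)=7 g(7,7)=1
t=8: g(8,-4)=27 g(8,-2)=56 g(8,0)=70 g(8,2)=56 g(8,4)=28 g(8,6)=8 g(8,8)=1
t=9: g(9,-5)=27 g(9,-3)=83 g(9,-1)=126 g(9,1)=126 g(9,3)=84 g(9,5)=36 g(9,7)=9 g(9,9)=1
t=10: g(10,-4)=110 g(10,-2)=209 g(10,0)=252 g(10,2)=210 g(10,4)=120 g(10,6)=45 g(10,8)=10 g(10,10)=1
t=11: g(11,-5)=110 g(11,-3)=319 g(11,-1)=461 g(11,1)=462 g(11,3)=330 g(11,5)=165 g(11,7)=55 g(11,9)=11 g(11,11)=1
t=12: g(12,-4)=429 g(12,-2)=780 g(12,0)=923 g(12,2)=792 g(12,4)=495 g(12,6)=220 g(12,8)=66 g(12,10)=12 g(12,12)=1
t=13: g(13,-5)=429 g(13,-3)=1209 g(13,-1)=1703 g(13,1)=1715 g(13,3)=1287 g(13,5)=715 g(13,7)=286 g(13,9)=78 g(13,11)=13 g(13,13)=1
t=14: g(14,-4)=1638 g(14,-2)=2912 g(14,0)=3418 g(14,2)=3002 g(14,4)=2002 g(14,6)=1001 g(14,8)=364 g(14,10)=91 g(14,12)=14 g(14,14)=1
t=15: g(15,-5)=1638 g(15,-3)=4550 g(15,-1)=6330 g(15,1)=6420 g(15,3)=5004 g(15,5)=3003 g(15,7)=1365 g(15,9)=455 g(15,11)=105 g(15,13)=15 g(15,15)=1
t=16: g(16,-4)=6188 g(16,-2)=10880 g(16,0)=12750 g(16,2)=11424 g(16,4)=8007 g(16,6)=4368 g(16,8)=1820 g(16,10)=560 g(16,12)=120 g(16,14)=16 g(16,16)=1
t=17: g(17,-5)=6188 g(17,-3)=17068 g(17,-1)=23630 g(17,1)=24174 g(17,3)=19431 g(17,5)=12375 g(17,7)=6188 g(17,9)=2380 g(17,11)=680 g(17,13)=136 g(17,15)=17 g(17,17)=1
t=18: g(18,-4)=23256 g(18,-2)=40698 g(18,0)=47804 g(18,2)=43605 g(18,4)=31806 g(18,6)=18563 g(18,8)=8568 g(18,10)=3060 g(18,12)=816 g(18,14)=153 g(18,16)=18 g(18,18)=1
t=19: g(19,-5)=23256 g(19,-3)=63954 g(19,-1)=88502 g(19,1)=91409 g(19,3)=75411 g(19,5)=50369 g(19,7)=27131 g(19,9)=11628 g(19,11)=3876 g(19,13)=969 g(19,15)=171 g(19,17)=19 g(19,19)=1
Paths never hitting -6: Σ_s g(19,s) = 436696
Paths hitting -6: 2^19 - 436696 = 87592
P = 87592/524288 = 10949/65536

Answer: 10949/65536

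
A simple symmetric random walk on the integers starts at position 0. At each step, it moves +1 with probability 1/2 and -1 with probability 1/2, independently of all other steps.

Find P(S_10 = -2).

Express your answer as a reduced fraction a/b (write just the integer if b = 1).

Answer: 105/512

Derivation:
To reach position -2 after 10 steps: need 4 steps of +1 and 6 of -1.
Favorable paths: C(10,4) = 210
Total paths: 2^10 = 1024
P = 210/1024 = 105/512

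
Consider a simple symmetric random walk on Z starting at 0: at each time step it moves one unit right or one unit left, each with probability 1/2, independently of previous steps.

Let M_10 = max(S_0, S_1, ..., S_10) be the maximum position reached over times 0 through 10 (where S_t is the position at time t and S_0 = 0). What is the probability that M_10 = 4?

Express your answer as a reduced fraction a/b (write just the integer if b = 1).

Answer: 15/128

Derivation:
Let M_10 = max(S_0,...,S_10). Use the reflection principle: for j ≥ 1, #{paths with M_10 ≥ j} = #{S_10 ≥ j} + #{S_10 ≥ j+1}.
By reflection, #{M_10 ≥ 4} = #{S_10 ≥ 4} + #{S_10 ≥ 5} = 176 + 56 = 232.
#{M_10 ≥ 5} = #{S_10 ≥ 5} + #{S_10 ≥ 6} = 56 + 56 = 112.
#{M_10 = 4} = 232 - 112 = 120.
P(M_10 = 4) = 120/1024 = 15/128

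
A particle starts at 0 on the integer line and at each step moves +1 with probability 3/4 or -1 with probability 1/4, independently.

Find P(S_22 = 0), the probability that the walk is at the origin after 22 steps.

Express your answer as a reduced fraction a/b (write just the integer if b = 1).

To be at 0 after 22 steps: need exactly 11 steps of +1 and 11 of -1.
Number of such sequences: C(22,11) = 705432
Each has probability (3/4)^11 · (1/4)^11 = 177147/17592186044416
P = 705432 · 177147/17592186044416 = 15620645313/2199023255552

Answer: 15620645313/2199023255552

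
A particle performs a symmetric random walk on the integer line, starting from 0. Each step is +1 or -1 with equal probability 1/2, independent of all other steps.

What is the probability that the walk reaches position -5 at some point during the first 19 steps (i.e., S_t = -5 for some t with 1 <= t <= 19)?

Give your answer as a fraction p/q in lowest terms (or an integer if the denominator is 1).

Count via complement. Let g(t,s) = #length-t paths at position s with S_1..S_t all ≠ -5.
g(t,s) = g(t-1,s-1) + g(t-1,s+1) for s ≠ -5; g(t,-5) = 0.
t=0: g(0,0)=1
t=1: g(1,-1)=1 g(1,1)=1
t=2: g(2,-2)=1 g(2,0)=2 g(2,2)=1
t=3: g(3,-3)=1 g(3,-1)=3 g(3,1)=3 g(3,3)=1
t=4: g(4,-4)=1 g(4,-2)=4 g(4,0)=6 g(4,2)=4 g(4,4)=1
t=5: g(5,-3)=5 g(5,-1)=10 g(5,1)=10 g(5,3)=5 g(5,5)=1
t=6: g(6,-4)=5 g(6,-2)=15 g(6,0)=20 g(6,2)=15 g(6,4)=6 g(6,6)=1
t=7: g(7,-3)=20 g(7,-1)=35 g(7,1)=35 g(7,3)=21 g(7,5)=7 g(7,7)=1
t=8: g(8,-4)=20 g(8,-2)=55 g(8,0)=70 g(8,2)=56 g(8,4)=28 g(8,6)=8 g(8,8)=1
t=9: g(9,-3)=75 g(9,-1)=125 g(9,1)=126 g(9,3)=84 g(9,5)=36 g(9,7)=9 g(9,9)=1
t=10: g(10,-4)=75 g(10,-2)=200 g(10,0)=251 g(10,2)=210 g(10,4)=120 g(10,6)=45 g(10,8)=10 g(10,10)=1
t=11: g(11,-3)=275 g(11,-1)=451 g(11,1)=461 g(11,3)=330 g(11,5)=165 g(11,7)=55 g(11,9)=11 g(11,11)=1
t=12: g(12,-4)=275 g(12,-2)=726 g(12,0)=912 g(12,2)=791 g(12,4)=495 g(12,6)=220 g(12,8)=66 g(12,10)=12 g(12,12)=1
t=13: g(13,-3)=1001 g(13,-1)=1638 g(13,1)=1703 g(13,3)=1286 g(13,5)=715 g(13,7)=286 g(13,9)=78 g(13,11)=13 g(13,13)=1
t=14: g(14,-4)=1001 g(14,-2)=2639 g(14,0)=3341 g(14,2)=2989 g(14,4)=2001 g(14,6)=1001 g(14,8)=364 g(14,10)=91 g(14,12)=14 g(14,14)=1
t=15: g(15,-3)=3640 g(15,-1)=5980 g(15,1)=6330 g(15,3)=4990 g(15,5)=3002 g(15,7)=1365 g(15,9)=455 g(15,11)=105 g(15,13)=15 g(15,15)=1
t=16: g(16,-4)=3640 g(16,-2)=9620 g(16,0)=12310 g(16,2)=11320 g(16,4)=7992 g(16,6)=4367 g(16,8)=1820 g(16,10)=560 g(16,12)=120 g(16,14)=16 g(16,16)=1
t=17: g(17,-3)=13260 g(17,-1)=21930 g(17,1)=23630 g(17,3)=19312 g(17,5)=12359 g(17,7)=6187 g(17,9)=2380 g(17,11)=680 g(17,13)=136 g(17,15)=17 g(17,17)=1
t=18: g(18,-4)=13260 g(18,-2)=35190 g(18,0)=45560 g(18,2)=42942 g(18,4)=31671 g(18,6)=18546 g(18,8)=8567 g(18,10)=3060 g(18,12)=816 g(18,14)=153 g(18,16)=18 g(18,18)=1
t=19: g(19,-3)=48450 g(19,-1)=80750 g(19,1)=88502 g(19,3)=74613 g(19,5)=50217 g(19,7)=27113 g(19,9)=11627 g(19,11)=3876 g(19,13)=969 g(19,15)=171 g(19,17)=19 g(19,19)=1
Paths never hitting -5: Σ_s g(19,s) = 386308
Paths hitting -5: 2^19 - 386308 = 137980
P = 137980/524288 = 34495/131072

Answer: 34495/131072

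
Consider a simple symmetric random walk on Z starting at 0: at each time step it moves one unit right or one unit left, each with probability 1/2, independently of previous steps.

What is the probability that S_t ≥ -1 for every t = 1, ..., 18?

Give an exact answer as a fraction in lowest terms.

Answer: 46189/131072

Derivation:
Let f(t,s) = #length-t paths at position s with S_1..S_t all ≥ -1.
f(t,s) = f(t-1,s-1) + f(t-1,s+1) for s ≥ -1; f(t,s) = 0 for s < -1.
t=0: f(0,0)=1
t=1: f(1,-1)=1 f(1,1)=1
t=2: f(2,0)=2 f(2,2)=1
t=3: f(3,-1)=2 f(3,1)=3 f(3,3)=1
t=4: f(4,0)=5 f(4,2)=4 f(4,4)=1
t=5: f(5,-1)=5 f(5,1)=9 f(5,3)=5 f(5,5)=1
t=6: f(6,0)=14 f(6,2)=14 f(6,4)=6 f(6,6)=1
t=7: f(7,-1)=14 f(7,1)=28 f(7,3)=20 f(7,5)=7 f(7,7)=1
t=8: f(8,0)=42 f(8,2)=48 f(8,4)=27 f(8,6)=8 f(8,8)=1
t=9: f(9,-1)=42 f(9,1)=90 f(9,3)=75 f(9,5)=35 f(9,7)=9 f(9,9)=1
t=10: f(10,0)=132 f(10,2)=165 f(10,4)=110 f(10,6)=44 f(10,8)=10 f(10,10)=1
t=11: f(11,-1)=132 f(11,1)=297 f(11,3)=275 f(11,5)=154 f(11,7)=54 f(11,9)=11 f(11,11)=1
t=12: f(12,0)=429 f(12,2)=572 f(12,4)=429 f(12,6)=208 f(12,8)=65 f(12,10)=12 f(12,12)=1
t=13: f(13,-1)=429 f(13,1)=1001 f(13,3)=1001 f(13,5)=637 f(13,7)=273 f(13,9)=77 f(13,11)=13 f(13,13)=1
t=14: f(14,0)=1430 f(14,2)=2002 f(14,4)=1638 f(14,6)=910 f(14,8)=350 f(14,10)=90 f(14,12)=14 f(14,14)=1
t=15: f(15,-1)=1430 f(15,1)=3432 f(15,3)=3640 f(15,5)=2548 f(15,7)=1260 f(15,9)=440 f(15,11)=104 f(15,13)=15 f(15,15)=1
t=16: f(16,0)=4862 f(16,2)=7072 f(16,4)=6188 f(16,6)=3808 f(16,8)=1700 f(16,10)=544 f(16,12)=119 f(16,14)=16 f(16,16)=1
t=17: f(17,-1)=4862 f(17,1)=11934 f(17,3)=13260 f(17,5)=9996 f(17,7)=5508 f(17,9)=2244 f(17,11)=663 f(17,13)=135 f(17,15)=17 f(17,17)=1
t=18: f(18,0)=16796 f(18,2)=25194 f(18,4)=23256 f(18,6)=15504 f(18,8)=7752 f(18,10)=2907 f(18,12)=798 f(18,14)=152 f(18,16)=18 f(18,18)=1
Σ_s f(18,s) = 92378
P = 92378/262144 = 46189/131072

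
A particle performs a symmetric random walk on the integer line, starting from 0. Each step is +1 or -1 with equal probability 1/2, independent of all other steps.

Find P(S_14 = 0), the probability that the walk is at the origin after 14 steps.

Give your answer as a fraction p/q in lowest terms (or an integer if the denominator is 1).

To return to 0 after 14 steps: need exactly 7 steps of +1 and 7 of -1.
Favorable paths: C(14,7) = 3432
Total paths: 2^14 = 16384
P = 3432/16384 = 429/2048

Answer: 429/2048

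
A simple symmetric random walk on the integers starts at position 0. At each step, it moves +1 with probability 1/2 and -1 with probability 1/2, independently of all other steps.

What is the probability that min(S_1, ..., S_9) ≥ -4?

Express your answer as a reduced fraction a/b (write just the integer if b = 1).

Let f(t,s) = #length-t paths at position s with S_1..S_t all ≥ -4.
f(t,s) = f(t-1,s-1) + f(t-1,s+1) for s ≥ -4; f(t,s) = 0 for s < -4.
t=0: f(0,0)=1
t=1: f(1,-1)=1 f(1,1)=1
t=2: f(2,-2)=1 f(2,0)=2 f(2,2)=1
t=3: f(3,-3)=1 f(3,-1)=3 f(3,1)=3 f(3,3)=1
t=4: f(4,-4)=1 f(4,-2)=4 f(4,0)=6 f(4,2)=4 f(4,4)=1
t=5: f(5,-3)=5 f(5,-1)=10 f(5,1)=10 f(5,3)=5 f(5,5)=1
t=6: f(6,-4)=5 f(6,-2)=15 f(6,0)=20 f(6,2)=15 f(6,4)=6 f(6,6)=1
t=7: f(7,-3)=20 f(7,-1)=35 f(7,1)=35 f(7,3)=21 f(7,5)=7 f(7,7)=1
t=8: f(8,-4)=20 f(8,-2)=55 f(8,0)=70 f(8,2)=56 f(8,4)=28 f(8,6)=8 f(8,8)=1
t=9: f(9,-3)=75 f(9,-1)=125 f(9,1)=126 f(9,3)=84 f(9,5)=36 f(9,7)=9 f(9,9)=1
Σ_s f(9,s) = 456
P = 456/512 = 57/64

Answer: 57/64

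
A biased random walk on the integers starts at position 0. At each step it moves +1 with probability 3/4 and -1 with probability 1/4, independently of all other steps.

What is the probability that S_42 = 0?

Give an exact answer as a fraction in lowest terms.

To be at 0 after 42 steps: need exactly 21 steps of +1 and 21 of -1.
Number of such sequences: C(42,21) = 538257874440
Each has probability (3/4)^21 · (1/4)^21 = 10460353203/19342813113834066795298816
P = 538257874440 · 10460353203/19342813113834066795298816 = 703795935117303228915/2417851639229258349412352

Answer: 703795935117303228915/2417851639229258349412352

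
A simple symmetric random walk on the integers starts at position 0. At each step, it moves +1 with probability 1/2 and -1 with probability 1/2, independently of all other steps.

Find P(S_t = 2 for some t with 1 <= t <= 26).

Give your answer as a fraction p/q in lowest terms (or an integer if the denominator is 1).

Answer: 11762641/16777216

Derivation:
Count via complement. Let g(t,s) = #length-t paths at position s with S_1..S_t all ≠ 2.
g(t,s) = g(t-1,s-1) + g(t-1,s+1) for s ≠ 2; g(t,2) = 0.
t=0: g(0,0)=1
t=1: g(1,-1)=1 g(1,1)=1
t=2: g(2,-2)=1 g(2,0)=2
t=3: g(3,-3)=1 g(3,-1)=3 g(3,1)=2
t=4: g(4,-4)=1 g(4,-2)=4 g(4,0)=5
t=5: g(5,-5)=1 g(5,-3)=5 g(5,-1)=9 g(5,1)=5
t=6: g(6,-6)=1 g(6,-4)=6 g(6,-2)=14 g(6,0)=14
t=7: g(7,-7)=1 g(7,-5)=7 g(7,-3)=20 g(7,-1)=28 g(7,1)=14
t=8: g(8,-8)=1 g(8,-6)=8 g(8,-4)=27 g(8,-2)=48 g(8,0)=42
t=9: g(9,-9)=1 g(9,-7)=9 g(9,-5)=35 g(9,-3)=75 g(9,-1)=90 g(9,1)=42
t=10: g(10,-10)=1 g(10,-8)=10 g(10,-6)=44 g(10,-4)=110 g(10,-2)=165 g(10,0)=132
t=11: g(11,-11)=1 g(11,-9)=11 g(11,-7)=54 g(11,-5)=154 g(11,-3)=275 g(11,-1)=297 g(11,1)=132
t=12: g(12,-12)=1 g(12,-10)=12 g(12,-8)=65 g(12,-6)=208 g(12,-4)=429 g(12,-2)=572 g(12,0)=429
t=13: g(13,-13)=1 g(13,-11)=13 g(13,-9)=77 g(13,-7)=273 g(13,-5)=637 g(13,-3)=1001 g(13,-1)=1001 g(13,1)=429
t=14: g(14,-14)=1 g(14,-12)=14 g(14,-10)=90 g(14,-8)=350 g(14,-6)=910 g(14,-4)=1638 g(14,-2)=2002 g(14,0)=1430
t=15: g(15,-15)=1 g(15,-13)=15 g(15,-11)=104 g(15,-9)=440 g(15,-7)=1260 g(15,-5)=2548 g(15,-3)=3640 g(15,-1)=3432 g(15,1)=1430
t=16: g(16,-16)=1 g(16,-14)=16 g(16,-12)=119 g(16,-10)=544 g(16,-8)=1700 g(16,-6)=3808 g(16,-4)=6188 g(16,-2)=7072 g(16,0)=4862
t=17: g(17,-17)=1 g(17,-15)=17 g(17,-13)=135 g(17,-11)=663 g(17,-9)=2244 g(17,-7)=5508 g(17,-5)=9996 g(17,-3)=13260 g(17,-1)=11934 g(17,1)=4862
t=18: g(18,-18)=1 g(18,-16)=18 g(18,-14)=152 g(18,-12)=798 g(18,-10)=2907 g(18,-8)=7752 g(18,-6)=15504 g(18,-4)=23256 g(18,-2)=25194 g(18,0)=16796
t=19: g(19,-19)=1 g(19,-17)=19 g(19,-15)=170 g(19,-13)=950 g(19,-11)=3705 g(19,-9)=10659 g(19,-7)=23256 g(19,-5)=38760 g(19,-3)=48450 g(19,-1)=41990 g(19,1)=16796
t=20: g(20,-20)=1 g(20,-18)=20 g(20,-16)=189 g(20,-14)=1120 g(20,-12)=4655 g(20,-10)=14364 g(20,-8)=33915 g(20,-6)=62016 g(20,-4)=87210 g(20,-2)=90440 g(20,0)=58786
t=21: g(21,-21)=1 g(21,-19)=21 g(21,-17)=209 g(21,-15)=1309 g(21,-13)=5775 g(21,-11)=19019 g(21,-9)=48279 g(21,-7)=95931 g(21,-5)=149226 g(21,-3)=177650 g(21,-1)=149226 g(21,1)=58786
t=22: g(22,-22)=1 g(22,-20)=22 g(22,-18)=230 g(22,-16)=1518 g(22,-14)=7084 g(22,-12)=24794 g(22,-10)=67298 g(22,-8)=144210 g(22,-6)=245157 g(22,-4)=326876 g(22,-2)=326876 g(22,0)=208012
t=23: g(23,-23)=1 g(23,-21)=23 g(23,-19)=252 g(23,-17)=1748 g(23,-15)=8602 g(23,-13)=31878 g(23,-11)=92092 g(23,-9)=211508 g(23,-7)=389367 g(23,-5)=572033 g(23,-3)=653752 g(23,-1)=534888 g(23,1)=208012
t=24: g(24,-24)=1 g(24,-22)=24 g(24,-20)=275 g(24,-18)=2000 g(24,-16)=10350 g(24,-14)=40480 g(24,-12)=123970 g(24,-10)=303600 g(24,-8)=600875 g(24,-6)=961400 g(24,-4)=1225785 g(24,-2)=1188640 g(24,0)=742900
t=25: g(25,-25)=1 g(25,-23)=25 g(25,-21)=299 g(25,-19)=2275 g(25,-17)=12350 g(25,-15)=50830 g(25,-13)=164450 g(25,-11)=427570 g(25,-9)=904475 g(25,-7)=1562275 g(25,-5)=2187185 g(25,-3)=2414425 g(25,-1)=1931540 g(25,1)=742900
t=26: g(26,-26)=1 g(26,-24)=26 g(26,-22)=324 g(26,-20)=2574 g(26,-18)=14625 g(26,-16)=63180 g(26,-14)=215280 g(26,-12)=592020 g(26,-10)=1332045 g(26,-8)=2466750 g(26,-6)=3749460 g(26,-4)=4601610 g(26,-2)=4345965 g(26,0)=2674440
Paths never hitting 2: Σ_s g(26,s) = 20058300
Paths hitting 2: 2^26 - 20058300 = 47050564
P = 47050564/67108864 = 11762641/16777216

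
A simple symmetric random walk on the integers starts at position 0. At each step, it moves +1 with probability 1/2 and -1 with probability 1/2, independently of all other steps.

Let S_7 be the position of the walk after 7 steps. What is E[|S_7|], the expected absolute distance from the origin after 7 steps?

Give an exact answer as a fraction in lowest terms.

S_7 takes values m ≡ 1 (mod 2) with |m| ≤ 7; P(S_7=m) = C(7,(7+m)/2)/2^7.
Total paths: 2^7 = 128
Distribution: P(S=-7)=1/128, P(S=-5)=7/128, P(S=-3)=21/128, P(S=-1)=35/128, P(S=1)=35/128, P(S=3)=21/128, P(S=5)=7/128, P(S=7)=1/128
E[|S_7|] = Σ_m |m|·P(S_7=m) = 280/128 = 35/16

Answer: 35/16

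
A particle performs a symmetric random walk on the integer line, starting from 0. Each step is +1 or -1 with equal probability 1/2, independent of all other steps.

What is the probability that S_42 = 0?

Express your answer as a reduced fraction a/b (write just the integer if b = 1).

Answer: 67282234305/549755813888

Derivation:
To return to 0 after 42 steps: need exactly 21 steps of +1 and 21 of -1.
Favorable paths: C(42,21) = 538257874440
Total paths: 2^42 = 4398046511104
P = 538257874440/4398046511104 = 67282234305/549755813888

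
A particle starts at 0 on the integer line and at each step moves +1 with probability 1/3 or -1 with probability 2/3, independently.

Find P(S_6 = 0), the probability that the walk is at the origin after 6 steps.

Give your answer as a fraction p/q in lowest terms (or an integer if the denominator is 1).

To be at 0 after 6 steps: need exactly 3 steps of +1 and 3 of -1.
Number of such sequences: C(6,3) = 20
Each has probability (1/3)^3 · (2/3)^3 = 8/729
P = 20 · 8/729 = 160/729

Answer: 160/729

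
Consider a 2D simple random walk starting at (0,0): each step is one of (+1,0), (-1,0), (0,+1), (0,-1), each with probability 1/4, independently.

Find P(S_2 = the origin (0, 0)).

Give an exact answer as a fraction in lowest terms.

Answer: 1/4

Derivation:
Let h be the number of horizontal steps (so 2-h are vertical). To end at (0,0) need (h+0)/2 right-steps and ((2-h)+0)/2 up-steps.
Sum over h with 0 ≤ h ≤ 2, h ≡ 0 (mod 2), 2-h ≡ 0 (mod 2):
h=0: C(2,0)·C(0,0)·C(2,1) = 1·1·2 = 2
h=2: C(2,2)·C(2,1)·C(0,0) = 1·2·1 = 2
Total favorable: 4
Total paths: 4^2 = 16
P = 4/16 = 1/4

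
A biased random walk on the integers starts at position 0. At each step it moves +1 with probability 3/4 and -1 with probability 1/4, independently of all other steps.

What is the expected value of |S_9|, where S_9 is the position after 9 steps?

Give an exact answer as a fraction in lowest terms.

Answer: 152163/32768

Derivation:
S_9 takes values m ≡ 1 (mod 2) with |m| ≤ 9; P(S_9=m) = C(9,(9+m)/2) · (3/4)^((9+m)/2) · (1/4)^((9-m)/2).
Distribution: P(S=-9)=1/262144, P(S=-7)=27/262144, P(S=-5)=81/65536, P(S=-3)=567/65536, P(S=-1)=5103/131072, P(S=1)=15309/131072, P(S=3)=15309/65536, P(S=5)=19683/65536, P(S=7)=59049/262144, P(S=9)=19683/262144
E[|S_9|] = Σ_m |m|·P(S_9=m) = 152163/32768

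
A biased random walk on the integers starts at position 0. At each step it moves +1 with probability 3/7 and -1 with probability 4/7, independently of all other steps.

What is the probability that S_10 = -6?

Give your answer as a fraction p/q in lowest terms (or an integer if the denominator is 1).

Answer: 26542080/282475249

Derivation:
To reach position -6 after 10 steps: need 2 steps of +1 and 8 steps of -1.
Number of such sequences: C(10,2) = 45
Each has probability (3/7)^2 · (4/7)^8 = 589824/282475249
P = 45 · 589824/282475249 = 26542080/282475249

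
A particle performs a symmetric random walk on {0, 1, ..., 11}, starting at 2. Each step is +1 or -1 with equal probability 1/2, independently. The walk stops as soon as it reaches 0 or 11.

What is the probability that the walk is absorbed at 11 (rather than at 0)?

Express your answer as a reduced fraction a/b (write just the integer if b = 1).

Answer: 2/11

Derivation:
Symmetric walk (p = 1/2): the harmonic-function argument gives P(hit 11 before 0 | start at 2) = a/N.
P = 2/11 = 2/11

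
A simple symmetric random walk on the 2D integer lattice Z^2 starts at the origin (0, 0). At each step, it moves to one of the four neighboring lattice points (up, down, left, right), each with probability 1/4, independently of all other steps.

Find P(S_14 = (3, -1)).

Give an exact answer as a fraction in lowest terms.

Let h be the number of horizontal steps (so 14-h are vertical). To end at (3,-1) need (h+3)/2 right-steps and ((14-h)-1)/2 up-steps.
Sum over h with 3 ≤ h ≤ 13, h ≡ 1 (mod 2), 14-h ≡ 1 (mod 2):
h=3: C(14,3)·C(3,3)·C(11,5) = 364·1·462 = 168168
h=5: C(14,5)·C(5,4)·C(9,4) = 2002·5·126 = 1261260
h=7: C(14,7)·C(7,5)·C(7,3) = 3432·21·35 = 2522520
h=9: C(14,9)·C(9,6)·C(5,2) = 2002·84·10 = 1681680
h=11: C(14,11)·C(11,7)·C(3,1) = 364·330·3 = 360360
h=13: C(14,13)·C(13,8)·C(1,0) = 14·1287·1 = 18018
Total favorable: 6012006
Total paths: 4^14 = 268435456
P = 6012006/268435456 = 3006003/134217728

Answer: 3006003/134217728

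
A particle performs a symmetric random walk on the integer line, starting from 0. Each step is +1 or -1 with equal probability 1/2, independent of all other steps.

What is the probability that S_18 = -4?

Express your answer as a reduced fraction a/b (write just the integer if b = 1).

Answer: 1989/16384

Derivation:
To reach position -4 after 18 steps: need 7 steps of +1 and 11 of -1.
Favorable paths: C(18,7) = 31824
Total paths: 2^18 = 262144
P = 31824/262144 = 1989/16384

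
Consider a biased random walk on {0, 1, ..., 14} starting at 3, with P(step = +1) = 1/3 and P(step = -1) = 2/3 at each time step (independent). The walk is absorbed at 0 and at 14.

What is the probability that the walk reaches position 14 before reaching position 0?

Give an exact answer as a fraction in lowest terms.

Biased walk: p = 1/3, q = 2/3, r = q/p = 2
Gambler's ruin: P(hit 14 before 0 | start at 3) = (1 - r^a)/(1 - r^N)
r^3 = 8; r^14 = 16384
P = (1 - 8) / (1 - 16384) = -7 / -16383 = 7/16383

Answer: 7/16383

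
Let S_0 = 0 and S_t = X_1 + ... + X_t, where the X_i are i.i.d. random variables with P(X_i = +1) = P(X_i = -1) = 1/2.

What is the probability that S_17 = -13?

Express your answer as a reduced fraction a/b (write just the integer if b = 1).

Answer: 17/16384

Derivation:
To reach position -13 after 17 steps: need 2 steps of +1 and 15 of -1.
Favorable paths: C(17,2) = 136
Total paths: 2^17 = 131072
P = 136/131072 = 17/16384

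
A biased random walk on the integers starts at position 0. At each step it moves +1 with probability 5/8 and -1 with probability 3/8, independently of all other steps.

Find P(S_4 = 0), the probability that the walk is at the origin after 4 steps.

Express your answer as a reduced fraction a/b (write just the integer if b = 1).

Answer: 675/2048

Derivation:
To be at 0 after 4 steps: need exactly 2 steps of +1 and 2 of -1.
Number of such sequences: C(4,2) = 6
Each has probability (5/8)^2 · (3/8)^2 = 225/4096
P = 6 · 225/4096 = 675/2048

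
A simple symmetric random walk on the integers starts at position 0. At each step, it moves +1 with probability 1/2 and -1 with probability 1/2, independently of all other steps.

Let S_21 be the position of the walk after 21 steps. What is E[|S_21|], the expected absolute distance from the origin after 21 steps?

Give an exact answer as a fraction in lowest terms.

Answer: 969969/262144

Derivation:
S_21 takes values m ≡ 1 (mod 2) with |m| ≤ 21; P(S_21=m) = C(21,(21+m)/2)/2^21.
Total paths: 2^21 = 2097152
Distribution: P(S=-21)=1/2097152, P(S=-19)=21/2097152, P(S=-17)=210/2097152, P(S=-15)=1330/2097152, P(S=-13)=5985/2097152, P(S=-11)=20349/2097152, P(S=-9)=54264/2097152, P(S=-7)=116280/2097152, P(S=-5)=203490/2097152, P(S=-3)=293930/2097152, P(S=-1)=352716/2097152, P(S=1)=352716/2097152, P(S=3)=293930/2097152, P(S=5)=203490/2097152, P(S=7)=116280/2097152, P(S=9)=54264/2097152, P(S=11)=20349/2097152, P(S=13)=5985/2097152, P(S=15)=1330/2097152, P(S=17)=210/2097152, P(S=19)=21/2097152, P(S=21)=1/2097152
E[|S_21|] = Σ_m |m|·P(S_21=m) = 7759752/2097152 = 969969/262144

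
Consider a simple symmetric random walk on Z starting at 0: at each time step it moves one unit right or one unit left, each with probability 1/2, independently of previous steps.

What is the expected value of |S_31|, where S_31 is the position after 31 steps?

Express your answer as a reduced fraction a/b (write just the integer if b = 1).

Answer: 300540195/67108864

Derivation:
S_31 takes values m ≡ 1 (mod 2) with |m| ≤ 31; P(S_31=m) = C(31,(31+m)/2)/2^31.
Total paths: 2^31 = 2147483648
Distribution: P(S=-31)=1/2147483648, P(S=-29)=31/2147483648, P(S=-27)=465/2147483648, P(S=-25)=4495/2147483648, P(S=-23)=31465/2147483648, P(S=-21)=169911/2147483648, P(S=-19)=736281/2147483648, P(S=-17)=2629575/2147483648, P(S=-15)=7888725/2147483648, P(S=-13)=20160075/2147483648, P(S=-11)=44352165/2147483648, P(S=-9)=84672315/2147483648, P(S=-7)=141120525/2147483648, P(S=-5)=206253075/2147483648, P(S=-3)=265182525/2147483648, P(S=-1)=300540195/2147483648, P(S=1)=300540195/2147483648, P(S=3)=265182525/2147483648, P(S=5)=206253075/2147483648, P(S=7)=141120525/2147483648, P(S=9)=84672315/2147483648, P(S=11)=44352165/2147483648, P(S=13)=20160075/2147483648, P(S=15)=7888725/2147483648, P(S=17)=2629575/2147483648, P(S=19)=736281/2147483648, P(S=21)=169911/2147483648, P(S=23)=31465/2147483648, P(S=25)=4495/2147483648, P(S=27)=465/2147483648, P(S=29)=31/2147483648, P(S=31)=1/2147483648
E[|S_31|] = Σ_m |m|·P(S_31=m) = 9617286240/2147483648 = 300540195/67108864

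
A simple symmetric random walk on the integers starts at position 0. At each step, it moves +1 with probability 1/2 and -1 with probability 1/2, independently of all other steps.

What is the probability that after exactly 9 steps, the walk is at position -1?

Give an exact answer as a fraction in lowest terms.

Answer: 63/256

Derivation:
To reach position -1 after 9 steps: need 4 steps of +1 and 5 of -1.
Favorable paths: C(9,4) = 126
Total paths: 2^9 = 512
P = 126/512 = 63/256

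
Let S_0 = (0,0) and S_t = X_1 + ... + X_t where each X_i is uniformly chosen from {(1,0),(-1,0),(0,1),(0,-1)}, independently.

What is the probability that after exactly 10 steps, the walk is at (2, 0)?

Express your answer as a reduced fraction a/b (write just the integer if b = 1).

Let h be the number of horizontal steps (so 10-h are vertical). To end at (2,0) need (h+2)/2 right-steps and ((10-h)+0)/2 up-steps.
Sum over h with 2 ≤ h ≤ 10, h ≡ 0 (mod 2), 10-h ≡ 0 (mod 2):
h=2: C(10,2)·C(2,2)·C(8,4) = 45·1·70 = 3150
h=4: C(10,4)·C(4,3)·C(6,3) = 210·4·20 = 16800
h=6: C(10,6)·C(6,4)·C(4,2) = 210·15·6 = 18900
h=8: C(10,8)·C(8,5)·C(2,1) = 45·56·2 = 5040
h=10: C(10,10)·C(10,6)·C(0,0) = 1·210·1 = 210
Total favorable: 44100
Total paths: 4^10 = 1048576
P = 44100/1048576 = 11025/262144

Answer: 11025/262144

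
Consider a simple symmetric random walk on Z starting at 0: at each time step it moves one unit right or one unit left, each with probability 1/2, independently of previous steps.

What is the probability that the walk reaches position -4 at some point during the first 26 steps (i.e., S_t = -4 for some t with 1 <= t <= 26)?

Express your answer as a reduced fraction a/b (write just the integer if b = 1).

Count via complement. Let g(t,s) = #length-t paths at position s with S_1..S_t all ≠ -4.
g(t,s) = g(t-1,s-1) + g(t-1,s+1) for s ≠ -4; g(t,-4) = 0.
t=0: g(0,0)=1
t=1: g(1,-1)=1 g(1,1)=1
t=2: g(2,-2)=1 g(2,0)=2 g(2,2)=1
t=3: g(3,-3)=1 g(3,-1)=3 g(3,1)=3 g(3,3)=1
t=4: g(4,-2)=4 g(4,0)=6 g(4,2)=4 g(4,4)=1
t=5: g(5,-3)=4 g(5,-1)=10 g(5,1)=10 g(5,3)=5 g(5,5)=1
t=6: g(6,-2)=14 g(6,0)=20 g(6,2)=15 g(6,4)=6 g(6,6)=1
t=7: g(7,-3)=14 g(7,-1)=34 g(7,1)=35 g(7,3)=21 g(7,5)=7 g(7,7)=1
t=8: g(8,-2)=48 g(8,0)=69 g(8,2)=56 g(8,4)=28 g(8,6)=8 g(8,8)=1
t=9: g(9,-3)=48 g(9,-1)=117 g(9,1)=125 g(9,3)=84 g(9,5)=36 g(9,7)=9 g(9,9)=1
t=10: g(10,-2)=165 g(10,0)=242 g(10,2)=209 g(10,4)=120 g(10,6)=45 g(10,8)=10 g(10,10)=1
t=11: g(11,-3)=165 g(11,-1)=407 g(11,1)=451 g(11,3)=329 g(11,5)=165 g(11,7)=55 g(11,9)=11 g(11,11)=1
t=12: g(12,-2)=572 g(12,0)=858 g(12,2)=780 g(12,4)=494 g(12,6)=220 g(12,8)=66 g(12,10)=12 g(12,12)=1
t=13: g(13,-3)=572 g(13,-1)=1430 g(13,1)=1638 g(13,3)=1274 g(13,5)=714 g(13,7)=286 g(13,9)=78 g(13,11)=13 g(13,13)=1
t=14: g(14,-2)=2002 g(14,0)=3068 g(14,2)=2912 g(14,4)=1988 g(14,6)=1000 g(14,8)=364 g(14,10)=91 g(14,12)=14 g(14,14)=1
t=15: g(15,-3)=2002 g(15,-1)=5070 g(15,1)=5980 g(15,3)=4900 g(15,5)=2988 g(15,7)=1364 g(15,9)=455 g(15,11)=105 g(15,13)=15 g(15,15)=1
t=16: g(16,-2)=7072 g(16,0)=11050 g(16,2)=10880 g(16,4)=7888 g(16,6)=4352 g(16,8)=1819 g(16,10)=560 g(16,12)=120 g(16,14)=16 g(16,16)=1
t=17: g(17,-3)=7072 g(17,-1)=18122 g(17,1)=21930 g(17,3)=18768 g(17,5)=12240 g(17,7)=6171 g(17,9)=2379 g(17,11)=680 g(17,13)=136 g(17,15)=17 g(17,17)=1
t=18: g(18,-2)=25194 g(18,0)=40052 g(18,2)=40698 g(18,4)=31008 g(18,6)=18411 g(18,8)=8550 g(18,10)=3059 g(18,12)=816 g(18,14)=153 g(18,16)=18 g(18,18)=1
t=19: g(19,-3)=25194 g(19,-1)=65246 g(19,1)=80750 g(19,3)=71706 g(19,5)=49419 g(19,7)=26961 g(19,9)=11609 g(19,11)=3875 g(19,13)=969 g(19,15)=171 g(19,17)=19 g(19,19)=1
t=20: g(20,-2)=90440 g(20,0)=145996 g(20,2)=152456 g(20,4)=121125 g(20,6)=76380 g(20,8)=38570 g(20,10)=15484 g(20,12)=4844 g(20,14)=1140 g(20,16)=190 g(20,18)=20 g(20,20)=1
t=21: g(21,-3)=90440 g(21,-1)=236436 g(21,1)=298452 g(21,3)=273581 g(21,5)=197505 g(21,7)=114950 g(21,9)=54054 g(21,11)=20328 g(21,13)=5984 g(21,15)=1330 g(21,17)=210 g(21,19)=21 g(21,21)=1
t=22: g(22,-2)=326876 g(22,0)=534888 g(22,2)=572033 g(22,4)=471086 g(22,6)=312455 g(22,8)=169004 g(22,10)=74382 g(22,12)=26312 g(22,14)=7314 g(22,16)=1540 g(22,18)=231 g(22,20)=22 g(22,22)=1
t=23: g(23,-3)=326876 g(23,-1)=861764 g(23,1)=1106921 g(23,3)=1043119 g(23,5)=783541 g(23,7)=481459 g(23,9)=243386 g(23,11)=100694 g(23,13)=33626 g(23,15)=8854 g(23,17)=1771 g(23,19)=253 g(23,21)=23 g(23,23)=1
t=24: g(24,-2)=1188640 g(24,0)=1968685 g(24,2)=2150040 g(24,4)=1826660 g(24,6)=1265000 g(24,8)=724845 g(24,10)=344080 g(24,12)=134320 g(24,14)=42480 g(24,16)=10625 g(24,18)=2024 g(24,20)=276 g(24,22)=24 g(24,24)=1
t=25: g(25,-3)=1188640 g(25,-1)=3157325 g(25,1)=4118725 g(25,3)=3976700 g(25,5)=3091660 g(25,7)=1989845 g(25,9)=1068925 g(25,11)=478400 g(25,13)=176800 g(25,15)=53105 g(25,17)=12649 g(25,19)=2300 g(25,21)=300 g(25,23)=25 g(25,25)=1
t=26: g(26,-2)=4345965 g(26,0)=7276050 g(26,2)=8095425 g(26,4)=7068360 g(26,6)=5081505 g(26,8)=3058770 g(26,10)=1547325 g(26,12)=655200 g(26,14)=229905 g(26,16)=65754 g(26,18)=14949 g(26,20)=2600 g(26,22)=325 g(26,24)=26 g(26,26)=1
Paths never hitting -4: Σ_s g(26,s) = 37442160
Paths hitting -4: 2^26 - 37442160 = 29666704
P = 29666704/67108864 = 1854169/4194304

Answer: 1854169/4194304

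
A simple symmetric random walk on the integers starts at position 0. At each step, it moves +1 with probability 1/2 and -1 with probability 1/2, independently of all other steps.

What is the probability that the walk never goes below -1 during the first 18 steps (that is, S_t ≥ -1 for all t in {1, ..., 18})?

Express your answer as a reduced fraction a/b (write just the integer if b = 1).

Let f(t,s) = #length-t paths at position s with S_1..S_t all ≥ -1.
f(t,s) = f(t-1,s-1) + f(t-1,s+1) for s ≥ -1; f(t,s) = 0 for s < -1.
t=0: f(0,0)=1
t=1: f(1,-1)=1 f(1,1)=1
t=2: f(2,0)=2 f(2,2)=1
t=3: f(3,-1)=2 f(3,1)=3 f(3,3)=1
t=4: f(4,0)=5 f(4,2)=4 f(4,4)=1
t=5: f(5,-1)=5 f(5,1)=9 f(5,3)=5 f(5,5)=1
t=6: f(6,0)=14 f(6,2)=14 f(6,4)=6 f(6,6)=1
t=7: f(7,-1)=14 f(7,1)=28 f(7,3)=20 f(7,5)=7 f(7,7)=1
t=8: f(8,0)=42 f(8,2)=48 f(8,4)=27 f(8,6)=8 f(8,8)=1
t=9: f(9,-1)=42 f(9,1)=90 f(9,3)=75 f(9,5)=35 f(9,7)=9 f(9,9)=1
t=10: f(10,0)=132 f(10,2)=165 f(10,4)=110 f(10,6)=44 f(10,8)=10 f(10,10)=1
t=11: f(11,-1)=132 f(11,1)=297 f(11,3)=275 f(11,5)=154 f(11,7)=54 f(11,9)=11 f(11,11)=1
t=12: f(12,0)=429 f(12,2)=572 f(12,4)=429 f(12,6)=208 f(12,8)=65 f(12,10)=12 f(12,12)=1
t=13: f(13,-1)=429 f(13,1)=1001 f(13,3)=1001 f(13,5)=637 f(13,7)=273 f(13,9)=77 f(13,11)=13 f(13,13)=1
t=14: f(14,0)=1430 f(14,2)=2002 f(14,4)=1638 f(14,6)=910 f(14,8)=350 f(14,10)=90 f(14,12)=14 f(14,14)=1
t=15: f(15,-1)=1430 f(15,1)=3432 f(15,3)=3640 f(15,5)=2548 f(15,7)=1260 f(15,9)=440 f(15,11)=104 f(15,13)=15 f(15,15)=1
t=16: f(16,0)=4862 f(16,2)=7072 f(16,4)=6188 f(16,6)=3808 f(16,8)=1700 f(16,10)=544 f(16,12)=119 f(16,14)=16 f(16,16)=1
t=17: f(17,-1)=4862 f(17,1)=11934 f(17,3)=13260 f(17,5)=9996 f(17,7)=5508 f(17,9)=2244 f(17,11)=663 f(17,13)=135 f(17,15)=17 f(17,17)=1
t=18: f(18,0)=16796 f(18,2)=25194 f(18,4)=23256 f(18,6)=15504 f(18,8)=7752 f(18,10)=2907 f(18,12)=798 f(18,14)=152 f(18,16)=18 f(18,18)=1
Σ_s f(18,s) = 92378
P = 92378/262144 = 46189/131072

Answer: 46189/131072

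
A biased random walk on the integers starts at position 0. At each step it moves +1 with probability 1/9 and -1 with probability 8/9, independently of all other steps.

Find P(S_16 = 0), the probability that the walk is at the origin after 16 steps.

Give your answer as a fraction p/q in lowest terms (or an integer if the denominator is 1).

Answer: 23991418880/205891132094649

Derivation:
To be at 0 after 16 steps: need exactly 8 steps of +1 and 8 of -1.
Number of such sequences: C(16,8) = 12870
Each has probability (1/9)^8 · (8/9)^8 = 16777216/1853020188851841
P = 12870 · 16777216/1853020188851841 = 23991418880/205891132094649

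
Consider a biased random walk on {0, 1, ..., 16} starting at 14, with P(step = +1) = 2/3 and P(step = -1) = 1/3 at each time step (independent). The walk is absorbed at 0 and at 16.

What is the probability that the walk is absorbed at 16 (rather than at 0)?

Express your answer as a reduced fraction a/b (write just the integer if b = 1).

Answer: 21844/21845

Derivation:
Biased walk: p = 2/3, q = 1/3, r = q/p = 1/2
Gambler's ruin: P(hit 16 before 0 | start at 14) = (1 - r^a)/(1 - r^N)
r^14 = 1/16384; r^16 = 1/65536
P = (1 - 1/16384) / (1 - 1/65536) = 16383/16384 / 65535/65536 = 21844/21845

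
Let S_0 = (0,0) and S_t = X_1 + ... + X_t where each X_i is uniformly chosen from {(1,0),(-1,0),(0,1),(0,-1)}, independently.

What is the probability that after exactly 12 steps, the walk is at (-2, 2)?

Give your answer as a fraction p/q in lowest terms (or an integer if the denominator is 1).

Let h be the number of horizontal steps (so 12-h are vertical). To end at (-2,2) need (h-2)/2 right-steps and ((12-h)+2)/2 up-steps.
Sum over h with 2 ≤ h ≤ 10, h ≡ 0 (mod 2), 12-h ≡ 0 (mod 2):
h=2: C(12,2)·C(2,0)·C(10,6) = 66·1·210 = 13860
h=4: C(12,4)·C(4,1)·C(8,5) = 495·4·56 = 110880
h=6: C(12,6)·C(6,2)·C(6,4) = 924·15·15 = 207900
h=8: C(12,8)·C(8,3)·C(4,3) = 495·56·4 = 110880
h=10: C(12,10)·C(10,4)·C(2,2) = 66·210·1 = 13860
Total favorable: 457380
Total paths: 4^12 = 16777216
P = 457380/16777216 = 114345/4194304

Answer: 114345/4194304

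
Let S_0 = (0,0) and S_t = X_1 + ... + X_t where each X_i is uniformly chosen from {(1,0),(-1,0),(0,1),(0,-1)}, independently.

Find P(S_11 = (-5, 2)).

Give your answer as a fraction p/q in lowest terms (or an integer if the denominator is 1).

Answer: 9075/2097152

Derivation:
Let h be the number of horizontal steps (so 11-h are vertical). To end at (-5,2) need (h-5)/2 right-steps and ((11-h)+2)/2 up-steps.
Sum over h with 5 ≤ h ≤ 9, h ≡ 1 (mod 2), 11-h ≡ 0 (mod 2):
h=5: C(11,5)·C(5,0)·C(6,4) = 462·1·15 = 6930
h=7: C(11,7)·C(7,1)·C(4,3) = 330·7·4 = 9240
h=9: C(11,9)·C(9,2)·C(2,2) = 55·36·1 = 1980
Total favorable: 18150
Total paths: 4^11 = 4194304
P = 18150/4194304 = 9075/2097152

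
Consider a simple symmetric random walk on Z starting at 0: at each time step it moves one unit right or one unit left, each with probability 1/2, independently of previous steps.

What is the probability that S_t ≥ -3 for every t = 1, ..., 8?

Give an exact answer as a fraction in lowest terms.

Let f(t,s) = #length-t paths at position s with S_1..S_t all ≥ -3.
f(t,s) = f(t-1,s-1) + f(t-1,s+1) for s ≥ -3; f(t,s) = 0 for s < -3.
t=0: f(0,0)=1
t=1: f(1,-1)=1 f(1,1)=1
t=2: f(2,-2)=1 f(2,0)=2 f(2,2)=1
t=3: f(3,-3)=1 f(3,-1)=3 f(3,1)=3 f(3,3)=1
t=4: f(4,-2)=4 f(4,0)=6 f(4,2)=4 f(4,4)=1
t=5: f(5,-3)=4 f(5,-1)=10 f(5,1)=10 f(5,3)=5 f(5,5)=1
t=6: f(6,-2)=14 f(6,0)=20 f(6,2)=15 f(6,4)=6 f(6,6)=1
t=7: f(7,-3)=14 f(7,-1)=34 f(7,1)=35 f(7,3)=21 f(7,5)=7 f(7,7)=1
t=8: f(8,-2)=48 f(8,0)=69 f(8,2)=56 f(8,4)=28 f(8,6)=8 f(8,8)=1
Σ_s f(8,s) = 210
P = 210/256 = 105/128

Answer: 105/128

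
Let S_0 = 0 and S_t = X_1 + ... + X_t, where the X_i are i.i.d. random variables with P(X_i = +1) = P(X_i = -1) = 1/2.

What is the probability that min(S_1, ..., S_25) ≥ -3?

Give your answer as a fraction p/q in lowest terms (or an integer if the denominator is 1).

Answer: 2414425/4194304

Derivation:
Let f(t,s) = #length-t paths at position s with S_1..S_t all ≥ -3.
f(t,s) = f(t-1,s-1) + f(t-1,s+1) for s ≥ -3; f(t,s) = 0 for s < -3.
t=0: f(0,0)=1
t=1: f(1,-1)=1 f(1,1)=1
t=2: f(2,-2)=1 f(2,0)=2 f(2,2)=1
t=3: f(3,-3)=1 f(3,-1)=3 f(3,1)=3 f(3,3)=1
t=4: f(4,-2)=4 f(4,0)=6 f(4,2)=4 f(4,4)=1
t=5: f(5,-3)=4 f(5,-1)=10 f(5,1)=10 f(5,3)=5 f(5,5)=1
t=6: f(6,-2)=14 f(6,0)=20 f(6,2)=15 f(6,4)=6 f(6,6)=1
t=7: f(7,-3)=14 f(7,-1)=34 f(7,1)=35 f(7,3)=21 f(7,5)=7 f(7,7)=1
t=8: f(8,-2)=48 f(8,0)=69 f(8,2)=56 f(8,4)=28 f(8,6)=8 f(8,8)=1
t=9: f(9,-3)=48 f(9,-1)=117 f(9,1)=125 f(9,3)=84 f(9,5)=36 f(9,7)=9 f(9,9)=1
t=10: f(10,-2)=165 f(10,0)=242 f(10,2)=209 f(10,4)=120 f(10,6)=45 f(10,8)=10 f(10,10)=1
t=11: f(11,-3)=165 f(11,-1)=407 f(11,1)=451 f(11,3)=329 f(11,5)=165 f(11,7)=55 f(11,9)=11 f(11,11)=1
t=12: f(12,-2)=572 f(12,0)=858 f(12,2)=780 f(12,4)=494 f(12,6)=220 f(12,8)=66 f(12,10)=12 f(12,12)=1
t=13: f(13,-3)=572 f(13,-1)=1430 f(13,1)=1638 f(13,3)=1274 f(13,5)=714 f(13,7)=286 f(13,9)=78 f(13,11)=13 f(13,13)=1
t=14: f(14,-2)=2002 f(14,0)=3068 f(14,2)=2912 f(14,4)=1988 f(14,6)=1000 f(14,8)=364 f(14,10)=91 f(14,12)=14 f(14,14)=1
t=15: f(15,-3)=2002 f(15,-1)=5070 f(15,1)=5980 f(15,3)=4900 f(15,5)=2988 f(15,7)=1364 f(15,9)=455 f(15,11)=105 f(15,13)=15 f(15,15)=1
t=16: f(16,-2)=7072 f(16,0)=11050 f(16,2)=10880 f(16,4)=7888 f(16,6)=4352 f(16,8)=1819 f(16,10)=560 f(16,12)=120 f(16,14)=16 f(16,16)=1
t=17: f(17,-3)=7072 f(17,-1)=18122 f(17,1)=21930 f(17,3)=18768 f(17,5)=12240 f(17,7)=6171 f(17,9)=2379 f(17,11)=680 f(17,13)=136 f(17,15)=17 f(17,17)=1
t=18: f(18,-2)=25194 f(18,0)=40052 f(18,2)=40698 f(18,4)=31008 f(18,6)=18411 f(18,8)=8550 f(18,10)=3059 f(18,12)=816 f(18,14)=153 f(18,16)=18 f(18,18)=1
t=19: f(19,-3)=25194 f(19,-1)=65246 f(19,1)=80750 f(19,3)=71706 f(19,5)=49419 f(19,7)=26961 f(19,9)=11609 f(19,11)=3875 f(19,13)=969 f(19,15)=171 f(19,17)=19 f(19,19)=1
t=20: f(20,-2)=90440 f(20,0)=145996 f(20,2)=152456 f(20,4)=121125 f(20,6)=76380 f(20,8)=38570 f(20,10)=15484 f(20,12)=4844 f(20,14)=1140 f(20,16)=190 f(20,18)=20 f(20,20)=1
t=21: f(21,-3)=90440 f(21,-1)=236436 f(21,1)=298452 f(21,3)=273581 f(21,5)=197505 f(21,7)=114950 f(21,9)=54054 f(21,11)=20328 f(21,13)=5984 f(21,15)=1330 f(21,17)=210 f(21,19)=21 f(21,21)=1
t=22: f(22,-2)=326876 f(22,0)=534888 f(22,2)=572033 f(22,4)=471086 f(22,6)=312455 f(22,8)=169004 f(22,10)=74382 f(22,12)=26312 f(22,14)=7314 f(22,16)=1540 f(22,18)=231 f(22,20)=22 f(22,22)=1
t=23: f(23,-3)=326876 f(23,-1)=861764 f(23,1)=1106921 f(23,3)=1043119 f(23,5)=783541 f(23,7)=481459 f(23,9)=243386 f(23,11)=100694 f(23,13)=33626 f(23,15)=8854 f(23,17)=1771 f(23,19)=253 f(23,21)=23 f(23,23)=1
t=24: f(24,-2)=1188640 f(24,0)=1968685 f(24,2)=2150040 f(24,4)=1826660 f(24,6)=1265000 f(24,8)=724845 f(24,10)=344080 f(24,12)=134320 f(24,14)=42480 f(24,16)=10625 f(24,18)=2024 f(24,20)=276 f(24,22)=24 f(24,24)=1
t=25: f(25,-3)=1188640 f(25,-1)=3157325 f(25,1)=4118725 f(25,3)=3976700 f(25,5)=3091660 f(25,7)=1989845 f(25,9)=1068925 f(25,11)=478400 f(25,13)=176800 f(25,15)=53105 f(25,17)=12649 f(25,19)=2300 f(25,21)=300 f(25,23)=25 f(25,25)=1
Σ_s f(25,s) = 19315400
P = 19315400/33554432 = 2414425/4194304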